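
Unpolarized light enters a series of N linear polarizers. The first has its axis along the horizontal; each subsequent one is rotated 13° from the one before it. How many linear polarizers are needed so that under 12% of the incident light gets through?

First polarizer halves the unpolarized light: factor 1/2.
Each further stage multiplies by cos²(13°) = 0.9494.
After N polarizers: T = 0.5·0.9494^(N−1). Require T < 0.12 ⇒ N−1 > ln(0.12/0.5)/ln(0.9494) = 27.48, so N−1 ≥ 28 and N = 29.
Check: N=29 gives T = 0.1168 < 0.12; N=28 gives T = 0.123.

N = 29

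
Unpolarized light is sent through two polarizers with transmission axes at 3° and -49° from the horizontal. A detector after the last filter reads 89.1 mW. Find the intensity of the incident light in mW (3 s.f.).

Unpolarized light through the first polarizer → I₁ = ½ I₀, now polarized at 3°.
I₂ = I₁ cos²(-49° − 3°) = 0.5 I₀ · cos²(52°) = 0.1895 I₀.
So 89.1 mW = 0.1895 I₀, giving I₀ = 89.1/0.1895 = 470.1 mW.

I₀ ≈ 470 mW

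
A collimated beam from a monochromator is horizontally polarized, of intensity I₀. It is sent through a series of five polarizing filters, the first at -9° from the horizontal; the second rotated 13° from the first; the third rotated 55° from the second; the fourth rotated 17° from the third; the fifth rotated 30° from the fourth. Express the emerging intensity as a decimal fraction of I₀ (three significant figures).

I₁ = I₀ cos²(-9° − 0°) = I₀ cos²(9°) = 0.9755 I₀.
I₂ = I₁ cos²(13°) = 0.9755 · 0.9494 I₀ = 0.9262 I₀.
I₃ = I₂ cos²(55°) = 0.9262 · 0.329 I₀ = 0.3047 I₀.
I₄ = I₃ cos²(17°) = 0.3047 · 0.9145 I₀ = 0.2787 I₀.
I₅ = I₄ cos²(30°) = 0.2787 · 0.75 I₀ = 0.209 I₀.
Transmitted fraction = 0.209.

≈ 0.209 I₀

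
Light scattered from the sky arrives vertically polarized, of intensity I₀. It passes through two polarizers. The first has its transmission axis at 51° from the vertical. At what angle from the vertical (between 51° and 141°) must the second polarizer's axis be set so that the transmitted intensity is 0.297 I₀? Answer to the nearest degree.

θ ≈ 81°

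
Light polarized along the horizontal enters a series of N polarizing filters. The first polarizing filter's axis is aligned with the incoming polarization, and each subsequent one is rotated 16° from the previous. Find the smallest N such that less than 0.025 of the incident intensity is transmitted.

First polarizer is aligned with the polarization: full transmission.
Each further stage multiplies by cos²(16°) = 0.924.
After N polarizers: T = 0.924^(N−1). Require T < 0.025 ⇒ N−1 > ln(0.025)/ln(0.924) = 46.68, so N−1 ≥ 47 and N = 48.
Check: N=48 gives T = 0.02438 < 0.025; N=47 gives T = 0.02639.

N = 48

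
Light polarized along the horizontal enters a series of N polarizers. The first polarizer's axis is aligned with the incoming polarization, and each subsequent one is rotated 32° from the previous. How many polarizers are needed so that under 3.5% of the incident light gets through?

First polarizer is aligned with the polarization: full transmission.
Each further stage multiplies by cos²(32°) = 0.7192.
After N polarizers: T = 0.7192^(N−1). Require T < 0.035 ⇒ N−1 > ln(0.035)/ln(0.7192) = 10.17, so N−1 ≥ 11 and N = 12.
Check: N=12 gives T = 0.02662 < 0.035; N=11 gives T = 0.03702.

N = 12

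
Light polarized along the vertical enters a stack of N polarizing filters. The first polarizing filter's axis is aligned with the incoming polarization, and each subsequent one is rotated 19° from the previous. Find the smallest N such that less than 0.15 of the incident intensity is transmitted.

First polarizer is aligned with the polarization: full transmission.
Each further stage multiplies by cos²(19°) = 0.894.
After N polarizers: T = 0.894^(N−1). Require T < 0.15 ⇒ N−1 > ln(0.15)/ln(0.894) = 16.93, so N−1 ≥ 17 and N = 18.
Check: N=18 gives T = 0.1489 < 0.15; N=17 gives T = 0.1665.

N = 18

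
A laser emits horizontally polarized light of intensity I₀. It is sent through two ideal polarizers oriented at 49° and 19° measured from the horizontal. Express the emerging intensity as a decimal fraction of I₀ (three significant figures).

I₁ = I₀ cos²(49° − 0°) = I₀ cos²(49°) = 0.4304 I₀.
I₂ = I₁ cos²(19° − 49°) = 0.4304 I₀ · cos²(30°) = 0.3228 I₀.
Transmitted fraction = 0.3228.

≈ 0.323 I₀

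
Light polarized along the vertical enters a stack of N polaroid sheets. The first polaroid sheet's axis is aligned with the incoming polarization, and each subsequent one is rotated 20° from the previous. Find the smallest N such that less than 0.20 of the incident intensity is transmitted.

N = 14

First polarizer is aligned with the polarization: full transmission.
Each further stage multiplies by cos²(20°) = 0.883.
After N polarizers: T = 0.883^(N−1). Require T < 0.20 ⇒ N−1 > ln(0.20)/ln(0.883) = 12.94, so N−1 ≥ 13 and N = 14.
Check: N=14 gives T = 0.1984 < 0.20; N=13 gives T = 0.2247.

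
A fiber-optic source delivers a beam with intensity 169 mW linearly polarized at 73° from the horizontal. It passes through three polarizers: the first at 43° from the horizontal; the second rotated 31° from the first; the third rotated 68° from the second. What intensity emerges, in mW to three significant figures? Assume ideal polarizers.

I₁ = 169 mW · cos²(30°) = 126.8 mW.
I₂ = I₁ · cos²(31°) = 126.8 · 0.7347 = 93.13 mW.
I₃ = I₂ · cos²(68°) = 93.13 · 0.1403 = 13.07 mW.

I ≈ 13.1 mW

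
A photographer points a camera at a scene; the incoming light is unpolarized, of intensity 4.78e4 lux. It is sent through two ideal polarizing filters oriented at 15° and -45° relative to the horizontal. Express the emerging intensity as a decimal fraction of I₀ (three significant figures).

I/I₀ ≈ 0.125

Unpolarized light through the first polarizer → I₁ = 4.78e4 lux/2 = 2.39e+04 lux, polarized at 15°.
I₂ = I₁ · cos²(60°) = 2.39e+04 · 0.25 = 5975 lux.
Transmitted fraction = 0.125.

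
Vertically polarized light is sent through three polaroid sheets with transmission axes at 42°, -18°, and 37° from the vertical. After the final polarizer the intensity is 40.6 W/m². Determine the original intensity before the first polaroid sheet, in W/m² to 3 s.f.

I₀ ≈ 894 W/m²

By Malus's law, I₁ = I₀ cos²(42° − 0°) = I₀ cos²(42°) = 0.5523 I₀.
I₂ = I₁ cos²(-18° − 42°) = 0.5523 I₀ · cos²(60°) = 0.1381 I₀.
I₃ = I₂ cos²(37° + 18°) = 0.1381 I₀ · cos²(55°) = 0.04542 I₀.
So 40.6 W/m² = 0.04542 I₀, giving I₀ = 40.6/0.04542 = 893.8 W/m².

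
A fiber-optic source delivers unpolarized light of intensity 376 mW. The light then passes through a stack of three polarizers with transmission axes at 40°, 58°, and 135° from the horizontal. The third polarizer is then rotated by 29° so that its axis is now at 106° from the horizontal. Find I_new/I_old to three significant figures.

I_new/I_old ≈ 8.85

Before rotation:
Unpolarized light through the first polarizer → I₁ = ½ I₀, now polarized at 40°.
I₂ = I₁ cos²(58° − 40°) = 0.5 I₀ · cos²(18°) = 0.4523 I₀.
I₃ = I₂ cos²(135° − 58°) = 0.4523 I₀ · cos²(77°) = 0.02289 I₀.
After rotation:
Unpolarized light through the first polarizer → I₁ = ½ I₀, now polarized at 40°.
I₂ = I₁ cos²(58° − 40°) = 0.5 I₀ · cos²(18°) = 0.4523 I₀.
I₃ = I₂ cos²(106° − 58°) = 0.4523 I₀ · cos²(48°) = 0.2025 I₀.
Ratio = 0.2025 / 0.02289 = 8.848.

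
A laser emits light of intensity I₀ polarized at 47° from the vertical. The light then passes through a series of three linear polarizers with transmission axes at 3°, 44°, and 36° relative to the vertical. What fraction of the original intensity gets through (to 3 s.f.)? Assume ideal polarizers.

I₁ = I₀ cos²(3° − 47°) = I₀ cos²(44°) = 0.5174 I₀.
I₂ = I₁ cos²(44° − 3°) = 0.5174 I₀ · cos²(41°) = 0.2947 I₀.
I₃ = I₂ cos²(36° − 44°) = 0.2947 I₀ · cos²(8°) = 0.289 I₀.
Transmitted fraction = 0.289.

≈ 0.289 I₀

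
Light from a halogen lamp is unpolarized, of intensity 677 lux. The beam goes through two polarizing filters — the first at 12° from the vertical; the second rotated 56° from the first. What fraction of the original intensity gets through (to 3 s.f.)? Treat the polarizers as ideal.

I/I₀ ≈ 0.156

Unpolarized light through the first polarizer → I₁ = 677 lux/2 = 338.5 lux, polarized at 12°.
I₂ = I₁ · cos²(56°) = 338.5 · 0.3127 = 105.8 lux.
Transmitted fraction = 0.1563.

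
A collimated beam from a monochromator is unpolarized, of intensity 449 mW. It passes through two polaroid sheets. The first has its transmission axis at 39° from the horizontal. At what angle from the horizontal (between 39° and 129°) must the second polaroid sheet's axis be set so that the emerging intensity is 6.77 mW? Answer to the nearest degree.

Unpolarized light through the first polarizer → I₁ = ½ I₀, now polarized at 39°.
Target fraction: 6.77 / 449 mW = 0.01508 of I₀.
Need I₂/I₀ = 0.01508, so cos²(θ − 39°) = 0.01508 / 0.5 = 0.03016.
θ − 39° = arccos(√0.03016) = 80.0°, giving θ ≈ 39 + 80.0 = 119.0°.

θ ≈ 119°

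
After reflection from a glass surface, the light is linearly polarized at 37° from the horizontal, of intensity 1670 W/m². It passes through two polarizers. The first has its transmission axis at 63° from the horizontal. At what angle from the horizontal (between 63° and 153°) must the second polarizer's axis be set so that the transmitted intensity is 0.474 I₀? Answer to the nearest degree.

I₁ = I₀ cos²(63° − 37°) = I₀ cos²(26°) = 0.8078 I₀.
Need I₂/I₀ = 0.474, so cos²(θ − 63°) = 0.474 / 0.8078 = 0.5868.
θ − 63° = arccos(√0.5868) = 40.0°, giving θ ≈ 63 + 40.0 = 103.0°.

θ ≈ 103°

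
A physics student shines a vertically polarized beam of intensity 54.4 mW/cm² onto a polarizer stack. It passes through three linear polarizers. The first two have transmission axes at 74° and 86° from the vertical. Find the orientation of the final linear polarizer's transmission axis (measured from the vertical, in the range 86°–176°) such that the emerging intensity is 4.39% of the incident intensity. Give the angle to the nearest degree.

I₁ = I₀ cos²(74° − 0°) = I₀ cos²(74°) = 0.07598 I₀.
I₂ = I₁ cos²(86° − 74°) = 0.07598 I₀ · cos²(12°) = 0.07269 I₀.
Need I₃/I₀ = 0.0439, so cos²(θ − 86°) = 0.0439 / 0.07269 = 0.6039.
θ − 86° = arccos(√0.6039) = 39.0°, giving θ ≈ 86 + 39.0 = 125.0°.

θ ≈ 125°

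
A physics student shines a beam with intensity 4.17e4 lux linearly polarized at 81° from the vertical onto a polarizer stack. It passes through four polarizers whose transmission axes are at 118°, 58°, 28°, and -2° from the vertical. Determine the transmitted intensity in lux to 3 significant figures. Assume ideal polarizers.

I ≈ 3740 lux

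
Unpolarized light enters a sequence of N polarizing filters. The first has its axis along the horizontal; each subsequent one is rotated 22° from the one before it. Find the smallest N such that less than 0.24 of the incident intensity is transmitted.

N = 6

First polarizer halves the unpolarized light: factor 1/2.
Each further stage multiplies by cos²(22°) = 0.8597.
After N polarizers: T = 0.5·0.8597^(N−1). Require T < 0.24 ⇒ N−1 > ln(0.24/0.5)/ln(0.8597) = 4.85, so N−1 ≥ 5 and N = 6.
Check: N=6 gives T = 0.2348 < 0.24; N=5 gives T = 0.2731.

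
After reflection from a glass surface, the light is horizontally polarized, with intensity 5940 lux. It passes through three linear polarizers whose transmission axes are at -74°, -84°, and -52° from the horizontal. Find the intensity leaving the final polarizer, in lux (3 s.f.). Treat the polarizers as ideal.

I ≈ 315 lux

I₁ = 5940 lux · cos²(74°) = 451.3 lux.
I₂ = I₁ · cos²(10°) = 451.3 · 0.9698 = 437.7 lux.
I₃ = I₂ · cos²(32°) = 437.7 · 0.7192 = 314.8 lux.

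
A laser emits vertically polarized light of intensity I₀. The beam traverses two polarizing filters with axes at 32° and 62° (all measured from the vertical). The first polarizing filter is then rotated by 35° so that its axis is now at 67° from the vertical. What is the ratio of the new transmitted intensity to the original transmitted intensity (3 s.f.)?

Before rotation:
I₁ = I₀ cos²(32° − 0°) = I₀ cos²(32°) = 0.7192 I₀.
I₂ = I₁ cos²(62° − 32°) = 0.7192 I₀ · cos²(30°) = 0.5394 I₀.
After rotation:
I₁ = I₀ cos²(67° − 0°) = I₀ cos²(67°) = 0.1527 I₀.
I₂ = I₁ cos²(62° − 67°) = 0.1527 I₀ · cos²(5°) = 0.1515 I₀.
Ratio = 0.1515 / 0.5394 = 0.2809.

I_new/I_old ≈ 0.281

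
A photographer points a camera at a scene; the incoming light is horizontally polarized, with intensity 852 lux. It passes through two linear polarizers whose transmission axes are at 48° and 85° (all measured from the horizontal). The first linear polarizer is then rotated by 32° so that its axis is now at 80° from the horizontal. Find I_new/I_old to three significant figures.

I_new/I_old ≈ 0.105

Before rotation:
By Malus's law, I₁ = I₀ cos²(48° − 0°) = I₀ cos²(48°) = 0.4477 I₀.
I₂ = I₁ cos²(85° − 48°) = 0.4477 I₀ · cos²(37°) = 0.2856 I₀.
After rotation:
I₁ = I₀ cos²(80° − 0°) = I₀ cos²(80°) = 0.03015 I₀.
I₂ = I₁ cos²(85° − 80°) = 0.03015 I₀ · cos²(5°) = 0.02992 I₀.
Ratio = 0.02992 / 0.2856 = 0.1048.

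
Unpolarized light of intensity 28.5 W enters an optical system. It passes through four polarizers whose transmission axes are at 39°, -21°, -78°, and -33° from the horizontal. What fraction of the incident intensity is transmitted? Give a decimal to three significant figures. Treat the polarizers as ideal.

I/I₀ ≈ 0.0185

Unpolarized light through the first polarizer → I₁ = 28.5 W/2 = 14.25 W, polarized at 39°.
I₂ = I₁ · cos²(60°) = 14.25 · 0.25 = 3.563 W.
I₃ = I₂ · cos²(57°) = 3.563 · 0.2966 = 1.057 W.
I₄ = I₃ · cos²(45°) = 1.057 · 0.5 = 0.5284 W.
Transmitted fraction = 0.01854.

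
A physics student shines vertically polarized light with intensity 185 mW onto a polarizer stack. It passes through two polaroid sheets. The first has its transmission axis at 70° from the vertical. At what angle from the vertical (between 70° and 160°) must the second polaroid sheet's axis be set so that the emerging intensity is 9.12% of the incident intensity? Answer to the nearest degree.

θ ≈ 98°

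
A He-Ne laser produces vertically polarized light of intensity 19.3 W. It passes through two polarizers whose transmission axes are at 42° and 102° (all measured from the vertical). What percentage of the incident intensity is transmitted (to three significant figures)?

I₁ = 19.3 W · cos²(42°) = 10.66 W.
I₂ = I₁ · cos²(60°) = 10.66 · 0.25 = 2.665 W.
That is 13.81% of the incident intensity.

≈ 13.8%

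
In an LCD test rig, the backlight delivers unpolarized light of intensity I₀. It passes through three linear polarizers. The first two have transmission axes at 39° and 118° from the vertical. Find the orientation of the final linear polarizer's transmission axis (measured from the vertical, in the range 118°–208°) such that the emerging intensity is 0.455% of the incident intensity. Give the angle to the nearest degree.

θ ≈ 178°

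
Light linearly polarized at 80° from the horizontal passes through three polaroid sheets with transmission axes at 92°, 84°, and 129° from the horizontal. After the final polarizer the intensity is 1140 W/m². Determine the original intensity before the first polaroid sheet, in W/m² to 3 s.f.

I₀ ≈ 2430 W/m²

By Malus's law, I₁ = I₀ cos²(92° − 80°) = I₀ cos²(12°) = 0.9568 I₀.
I₂ = I₁ cos²(84° − 92°) = 0.9568 I₀ · cos²(8°) = 0.9382 I₀.
I₃ = I₂ cos²(129° − 84°) = 0.9382 I₀ · cos²(45°) = 0.4691 I₀.
So 1140 W/m² = 0.4691 I₀, giving I₀ = 1140/0.4691 = 2430 W/m².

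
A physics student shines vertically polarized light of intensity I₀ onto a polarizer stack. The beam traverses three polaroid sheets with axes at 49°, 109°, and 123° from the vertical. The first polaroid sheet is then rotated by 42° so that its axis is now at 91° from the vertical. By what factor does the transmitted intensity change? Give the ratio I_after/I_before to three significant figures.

Before rotation:
By Malus's law, I₁ = I₀ cos²(49° − 0°) = I₀ cos²(49°) = 0.4304 I₀.
I₂ = I₁ cos²(109° − 49°) = 0.4304 I₀ · cos²(60°) = 0.1076 I₀.
I₃ = I₂ cos²(123° − 109°) = 0.1076 I₀ · cos²(14°) = 0.1013 I₀.
After rotation:
I₁ = I₀ cos²(91° − 0°) = I₀ cos²(89°) = 0.0003046 I₀.
I₂ = I₁ cos²(109° − 91°) = 0.0003046 I₀ · cos²(18°) = 0.0002755 I₀.
I₃ = I₂ cos²(123° − 109°) = 0.0002755 I₀ · cos²(14°) = 0.0002594 I₀.
Ratio = 0.0002594 / 0.1013 = 0.00256.

I_new/I_old ≈ 0.00256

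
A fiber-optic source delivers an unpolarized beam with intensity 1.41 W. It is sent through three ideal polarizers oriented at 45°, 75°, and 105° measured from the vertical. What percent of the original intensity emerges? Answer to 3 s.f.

≈ 28.1%

Unpolarized light through the first polarizer → I₁ = 1.41 W/2 = 0.705 W, polarized at 45°.
I₂ = I₁ · cos²(30°) = 0.705 · 0.75 = 0.5288 W.
I₃ = I₂ · cos²(30°) = 0.5288 · 0.75 = 0.3966 W.
That is 28.13% of the incident intensity.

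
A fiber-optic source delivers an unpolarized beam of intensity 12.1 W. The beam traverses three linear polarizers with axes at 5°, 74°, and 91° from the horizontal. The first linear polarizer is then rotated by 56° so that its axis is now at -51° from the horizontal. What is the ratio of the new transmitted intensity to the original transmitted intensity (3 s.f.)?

I_new/I_old ≈ 2.56

Before rotation:
Unpolarized light through the first polarizer → I₁ = ½ I₀, now polarized at 5°.
I₂ = I₁ cos²(74° − 5°) = 0.5 I₀ · cos²(69°) = 0.06421 I₀.
I₃ = I₂ cos²(91° − 74°) = 0.06421 I₀ · cos²(17°) = 0.05872 I₀.
After rotation:
Unpolarized light through the first polarizer → I₁ = ½ I₀, now polarized at -51°.
Angle between axes 1 and 2: 55°. I₂ = 0.5 I₀ · cos²(55°) = 0.1645 I₀.
I₃ = I₂ cos²(91° − 74°) = 0.1645 I₀ · cos²(17°) = 0.1504 I₀.
Ratio = 0.1504 / 0.05872 = 2.562.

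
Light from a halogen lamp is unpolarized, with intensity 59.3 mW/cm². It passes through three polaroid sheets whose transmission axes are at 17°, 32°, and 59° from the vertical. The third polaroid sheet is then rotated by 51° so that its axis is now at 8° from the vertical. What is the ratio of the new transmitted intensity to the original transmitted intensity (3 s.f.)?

Before rotation:
Unpolarized light through the first polarizer → I₁ = ½ I₀, now polarized at 17°.
I₂ = I₁ cos²(32° − 17°) = 0.5 I₀ · cos²(15°) = 0.4665 I₀.
I₃ = I₂ cos²(59° − 32°) = 0.4665 I₀ · cos²(27°) = 0.3704 I₀.
After rotation:
Unpolarized light through the first polarizer → I₁ = ½ I₀, now polarized at 17°.
I₂ = I₁ cos²(32° − 17°) = 0.5 I₀ · cos²(15°) = 0.4665 I₀.
I₃ = I₂ cos²(8° − 32°) = 0.4665 I₀ · cos²(24°) = 0.3893 I₀.
Ratio = 0.3893 / 0.3704 = 1.051.

I_new/I_old ≈ 1.05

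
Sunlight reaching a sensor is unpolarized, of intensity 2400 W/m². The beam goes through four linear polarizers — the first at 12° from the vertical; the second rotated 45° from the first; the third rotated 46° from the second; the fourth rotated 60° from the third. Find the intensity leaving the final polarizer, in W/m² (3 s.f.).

Unpolarized light through the first polarizer → I₁ = 2400 W/m²/2 = 1200 W/m², polarized at 12°.
I₂ = I₁ · cos²(45°) = 1200 · 0.5 = 600 W/m².
I₃ = I₂ · cos²(46°) = 600 · 0.4826 = 289.5 W/m².
I₄ = I₃ · cos²(60°) = 289.5 · 0.25 = 72.38 W/m².

I ≈ 72.4 W/m²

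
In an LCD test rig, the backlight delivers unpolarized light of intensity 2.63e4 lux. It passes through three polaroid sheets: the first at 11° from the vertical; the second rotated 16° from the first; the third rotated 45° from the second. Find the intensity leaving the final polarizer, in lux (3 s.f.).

Unpolarized light through the first polarizer → I₁ = 2.63e4 lux/2 = 1.315e+04 lux, polarized at 11°.
I₂ = I₁ · cos²(16°) = 1.315e+04 · 0.924 = 1.215e+04 lux.
I₃ = I₂ · cos²(45°) = 1.215e+04 · 0.5 = 6075 lux.

I ≈ 6080 lux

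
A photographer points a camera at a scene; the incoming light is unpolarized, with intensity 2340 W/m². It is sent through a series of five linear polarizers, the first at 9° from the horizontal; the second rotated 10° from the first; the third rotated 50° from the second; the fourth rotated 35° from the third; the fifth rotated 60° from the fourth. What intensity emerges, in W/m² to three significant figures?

I ≈ 78.6 W/m²

Unpolarized light through the first polarizer → I₁ = 2340 W/m²/2 = 1170 W/m², polarized at 9°.
I₂ = I₁ · cos²(10°) = 1170 · 0.9698 = 1135 W/m².
I₃ = I₂ · cos²(50°) = 1135 · 0.4132 = 468.8 W/m².
I₄ = I₃ · cos²(35°) = 468.8 · 0.671 = 314.6 W/m².
I₅ = I₄ · cos²(60°) = 314.6 · 0.25 = 78.65 W/m².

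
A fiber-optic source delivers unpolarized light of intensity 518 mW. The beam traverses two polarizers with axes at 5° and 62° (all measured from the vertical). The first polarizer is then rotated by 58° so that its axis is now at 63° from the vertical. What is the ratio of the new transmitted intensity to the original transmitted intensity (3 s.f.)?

I_new/I_old ≈ 3.37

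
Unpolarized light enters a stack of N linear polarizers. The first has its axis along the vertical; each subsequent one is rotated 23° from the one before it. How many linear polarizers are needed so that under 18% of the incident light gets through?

First polarizer halves the unpolarized light: factor 1/2.
Each further stage multiplies by cos²(23°) = 0.8473.
After N polarizers: T = 0.5·0.8473^(N−1). Require T < 0.18 ⇒ N−1 > ln(0.18/0.5)/ln(0.8473) = 6.17, so N−1 ≥ 7 and N = 8.
Check: N=8 gives T = 0.1568 < 0.18; N=7 gives T = 0.185.

N = 8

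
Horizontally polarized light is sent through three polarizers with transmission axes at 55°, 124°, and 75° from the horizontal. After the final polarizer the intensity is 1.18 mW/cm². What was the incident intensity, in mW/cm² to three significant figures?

I₀ ≈ 64.9 mW/cm²

I₁ = I₀ cos²(55° − 0°) = I₀ cos²(55°) = 0.329 I₀.
I₂ = I₁ cos²(124° − 55°) = 0.329 I₀ · cos²(69°) = 0.04225 I₀.
I₃ = I₂ cos²(75° − 124°) = 0.04225 I₀ · cos²(49°) = 0.01819 I₀.
So 1.18 mW/cm² = 0.01819 I₀, giving I₀ = 1.18/0.01819 = 64.89 mW/cm².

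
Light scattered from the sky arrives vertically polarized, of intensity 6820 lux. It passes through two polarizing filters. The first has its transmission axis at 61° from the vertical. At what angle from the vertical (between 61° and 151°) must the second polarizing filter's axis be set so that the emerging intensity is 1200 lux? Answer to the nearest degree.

By Malus's law, I₁ = I₀ cos²(61° − 0°) = I₀ cos²(61°) = 0.235 I₀.
Target fraction: 1200 / 6820 lux = 0.176 of I₀.
Need I₂/I₀ = 0.176, so cos²(θ − 61°) = 0.176 / 0.235 = 0.7486.
θ − 61° = arccos(√0.7486) = 30.1°, giving θ ≈ 61 + 30.1 = 91.1°.

θ ≈ 91°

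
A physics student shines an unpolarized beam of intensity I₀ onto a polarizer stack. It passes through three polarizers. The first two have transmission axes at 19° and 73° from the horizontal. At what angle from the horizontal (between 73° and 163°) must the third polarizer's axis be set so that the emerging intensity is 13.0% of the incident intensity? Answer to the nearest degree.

Unpolarized light through the first polarizer → I₁ = ½ I₀, now polarized at 19°.
I₂ = I₁ cos²(73° − 19°) = 0.5 I₀ · cos²(54°) = 0.1727 I₀.
Need I₃/I₀ = 0.13, so cos²(θ − 73°) = 0.13 / 0.1727 = 0.7526.
θ − 73° = arccos(√0.7526) = 29.8°, giving θ ≈ 73 + 29.8 = 102.8°.

θ ≈ 103°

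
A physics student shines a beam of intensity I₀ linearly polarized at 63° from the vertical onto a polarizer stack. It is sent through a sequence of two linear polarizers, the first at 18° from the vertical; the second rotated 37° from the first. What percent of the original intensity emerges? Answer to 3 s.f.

By Malus's law, I₁ = I₀ cos²(18° − 63°) = I₀ cos²(45°) = 0.5 I₀.
I₂ = I₁ cos²(37°) = 0.5 · 0.6378 I₀ = 0.3189 I₀.
That is 31.89% of the incident intensity.

≈ 31.9%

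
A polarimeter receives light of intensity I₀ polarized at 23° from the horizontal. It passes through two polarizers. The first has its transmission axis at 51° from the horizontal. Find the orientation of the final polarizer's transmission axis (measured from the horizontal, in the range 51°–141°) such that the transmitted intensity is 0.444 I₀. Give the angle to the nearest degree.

By Malus's law, I₁ = I₀ cos²(51° − 23°) = I₀ cos²(28°) = 0.7796 I₀.
Need I₂/I₀ = 0.444, so cos²(θ − 51°) = 0.444 / 0.7796 = 0.5695.
θ − 51° = arccos(√0.5695) = 41.0°, giving θ ≈ 51 + 41.0 = 92.0°.

θ ≈ 92°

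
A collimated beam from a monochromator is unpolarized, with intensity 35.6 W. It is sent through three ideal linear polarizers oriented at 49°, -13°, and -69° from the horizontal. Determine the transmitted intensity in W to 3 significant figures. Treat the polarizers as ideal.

Unpolarized light through the first polarizer → I₁ = 35.6 W/2 = 17.8 W, polarized at 49°.
I₂ = I₁ · cos²(62°) = 17.8 · 0.2204 = 3.923 W.
I₃ = I₂ · cos²(56°) = 3.923 · 0.3127 = 1.227 W.

I ≈ 1.23 W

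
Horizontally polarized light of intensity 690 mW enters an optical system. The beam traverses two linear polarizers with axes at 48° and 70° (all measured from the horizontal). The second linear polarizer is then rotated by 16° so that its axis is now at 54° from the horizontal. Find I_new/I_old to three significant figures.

I_new/I_old ≈ 1.15

Before rotation:
I₁ = I₀ cos²(48° − 0°) = I₀ cos²(48°) = 0.4477 I₀.
I₂ = I₁ cos²(70° − 48°) = 0.4477 I₀ · cos²(22°) = 0.3849 I₀.
After rotation:
I₁ = I₀ cos²(48° − 0°) = I₀ cos²(48°) = 0.4477 I₀.
I₂ = I₁ cos²(54° − 48°) = 0.4477 I₀ · cos²(6°) = 0.4428 I₀.
Ratio = 0.4428 / 0.3849 = 1.151.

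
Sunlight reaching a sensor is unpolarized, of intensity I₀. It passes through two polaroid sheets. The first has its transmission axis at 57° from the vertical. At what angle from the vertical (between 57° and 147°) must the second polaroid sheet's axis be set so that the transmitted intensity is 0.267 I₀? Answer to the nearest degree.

Unpolarized light through the first polarizer → I₁ = ½ I₀, now polarized at 57°.
Need I₂/I₀ = 0.267, so cos²(θ − 57°) = 0.267 / 0.5 = 0.534.
θ − 57° = arccos(√0.534) = 43.1°, giving θ ≈ 57 + 43.1 = 100.1°.

θ ≈ 100°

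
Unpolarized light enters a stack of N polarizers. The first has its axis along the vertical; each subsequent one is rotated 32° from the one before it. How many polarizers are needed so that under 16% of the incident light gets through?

N = 5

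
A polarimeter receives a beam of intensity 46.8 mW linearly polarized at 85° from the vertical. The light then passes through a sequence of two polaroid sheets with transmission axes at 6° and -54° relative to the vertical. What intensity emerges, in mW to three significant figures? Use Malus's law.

I ≈ 0.426 mW

By Malus's law, I₁ = 46.8 mW · cos²(79°) = 1.704 mW.
I₂ = I₁ · cos²(60°) = 1.704 · 0.25 = 0.426 mW.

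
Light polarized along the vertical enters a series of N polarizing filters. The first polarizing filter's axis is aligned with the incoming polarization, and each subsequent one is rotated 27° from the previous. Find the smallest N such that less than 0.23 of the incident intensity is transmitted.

First polarizer is aligned with the polarization: full transmission.
Each further stage multiplies by cos²(27°) = 0.7939.
After N polarizers: T = 0.7939^(N−1). Require T < 0.23 ⇒ N−1 > ln(0.23)/ln(0.7939) = 6.37, so N−1 ≥ 7 and N = 8.
Check: N=8 gives T = 0.1988 < 0.23; N=7 gives T = 0.2504.

N = 8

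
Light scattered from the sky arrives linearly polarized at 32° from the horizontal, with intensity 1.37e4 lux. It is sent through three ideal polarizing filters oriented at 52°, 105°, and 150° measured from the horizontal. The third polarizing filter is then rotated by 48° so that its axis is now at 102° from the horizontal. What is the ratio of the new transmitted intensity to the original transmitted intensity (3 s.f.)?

Before rotation:
I₁ = I₀ cos²(52° − 32°) = I₀ cos²(20°) = 0.883 I₀.
I₂ = I₁ cos²(105° − 52°) = 0.883 I₀ · cos²(53°) = 0.3198 I₀.
I₃ = I₂ cos²(150° − 105°) = 0.3198 I₀ · cos²(45°) = 0.1599 I₀.
After rotation:
I₁ = I₀ cos²(52° − 32°) = I₀ cos²(20°) = 0.883 I₀.
I₂ = I₁ cos²(105° − 52°) = 0.883 I₀ · cos²(53°) = 0.3198 I₀.
I₃ = I₂ cos²(102° − 105°) = 0.3198 I₀ · cos²(3°) = 0.3189 I₀.
Ratio = 0.3189 / 0.1599 = 1.995.

I_new/I_old ≈ 1.99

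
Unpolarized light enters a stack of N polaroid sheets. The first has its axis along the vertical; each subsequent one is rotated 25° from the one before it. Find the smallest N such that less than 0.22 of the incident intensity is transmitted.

First polarizer halves the unpolarized light: factor 1/2.
Each further stage multiplies by cos²(25°) = 0.8214.
After N polarizers: T = 0.5·0.8214^(N−1). Require T < 0.22 ⇒ N−1 > ln(0.22/0.5)/ln(0.8214) = 4.17, so N−1 ≥ 5 and N = 6.
Check: N=6 gives T = 0.187 < 0.22; N=5 gives T = 0.2276.

N = 6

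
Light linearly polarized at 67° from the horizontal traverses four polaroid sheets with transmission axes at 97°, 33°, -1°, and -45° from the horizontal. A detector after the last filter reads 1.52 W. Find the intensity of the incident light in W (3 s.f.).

I₁ = I₀ cos²(97° − 67°) = I₀ cos²(30°) = 0.75 I₀.
I₂ = I₁ cos²(33° − 97°) = 0.75 I₀ · cos²(64°) = 0.1441 I₀.
I₃ = I₂ cos²(-1° − 33°) = 0.1441 I₀ · cos²(34°) = 0.09906 I₀.
I₄ = I₃ cos²(-45° + 1°) = 0.09906 I₀ · cos²(44°) = 0.05126 I₀.
So 1.52 W = 0.05126 I₀, giving I₀ = 1.52/0.05126 = 29.65 W.

I₀ ≈ 29.7 W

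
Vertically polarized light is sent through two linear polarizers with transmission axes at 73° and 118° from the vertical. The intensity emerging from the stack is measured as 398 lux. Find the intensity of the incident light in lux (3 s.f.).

I₀ ≈ 9310 lux

I₁ = I₀ cos²(73° − 0°) = I₀ cos²(73°) = 0.08548 I₀.
I₂ = I₁ cos²(118° − 73°) = 0.08548 I₀ · cos²(45°) = 0.04274 I₀.
So 398 lux = 0.04274 I₀, giving I₀ = 398/0.04274 = 9312 lux.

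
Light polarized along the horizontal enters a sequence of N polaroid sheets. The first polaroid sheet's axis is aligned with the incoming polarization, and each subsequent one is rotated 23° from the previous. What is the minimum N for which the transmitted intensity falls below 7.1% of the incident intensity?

N = 17

First polarizer is aligned with the polarization: full transmission.
Each further stage multiplies by cos²(23°) = 0.8473.
After N polarizers: T = 0.8473^(N−1). Require T < 0.071 ⇒ N−1 > ln(0.071)/ln(0.8473) = 15.97, so N−1 ≥ 16 and N = 17.
Check: N=17 gives T = 0.0706 < 0.071; N=16 gives T = 0.08333.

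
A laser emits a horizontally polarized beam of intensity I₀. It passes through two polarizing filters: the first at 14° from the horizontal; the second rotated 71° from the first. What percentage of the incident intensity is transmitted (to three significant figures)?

≈ 9.98%

I₁ = I₀ cos²(14° − 0°) = I₀ cos²(14°) = 0.9415 I₀.
I₂ = I₁ cos²(71°) = 0.9415 · 0.106 I₀ = 0.09979 I₀.
That is 9.979% of the incident intensity.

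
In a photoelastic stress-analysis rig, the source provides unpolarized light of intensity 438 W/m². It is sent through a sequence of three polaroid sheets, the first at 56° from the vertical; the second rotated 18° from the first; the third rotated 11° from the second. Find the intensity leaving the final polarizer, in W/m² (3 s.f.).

I ≈ 191 W/m²

Unpolarized light through the first polarizer → I₁ = 438 W/m²/2 = 219 W/m², polarized at 56°.
I₂ = I₁ · cos²(18°) = 219 · 0.9045 = 198.1 W/m².
I₃ = I₂ · cos²(11°) = 198.1 · 0.9636 = 190.9 W/m².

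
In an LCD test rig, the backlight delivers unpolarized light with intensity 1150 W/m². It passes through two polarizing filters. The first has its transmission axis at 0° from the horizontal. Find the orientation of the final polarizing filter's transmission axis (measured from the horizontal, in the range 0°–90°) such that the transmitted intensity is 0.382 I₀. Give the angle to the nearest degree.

Unpolarized light through the first polarizer → I₁ = ½ I₀, now polarized at 0°.
Need I₂/I₀ = 0.382, so cos²(θ − 0°) = 0.382 / 0.5 = 0.764.
θ − 0° = arccos(√0.764) = 29.1°, giving θ ≈ 0 + 29.1 = 29.1°.

θ ≈ 29°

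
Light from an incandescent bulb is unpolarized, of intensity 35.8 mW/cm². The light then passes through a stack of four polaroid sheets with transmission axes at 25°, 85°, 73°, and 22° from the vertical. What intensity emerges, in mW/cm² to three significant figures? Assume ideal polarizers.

I ≈ 1.70 mW/cm²

Unpolarized light through the first polarizer → I₁ = 35.8 mW/cm²/2 = 17.9 mW/cm², polarized at 25°.
I₂ = I₁ · cos²(60°) = 17.9 · 0.25 = 4.475 mW/cm².
I₃ = I₂ · cos²(12°) = 4.475 · 0.9568 = 4.282 mW/cm².
I₄ = I₃ · cos²(51°) = 4.282 · 0.396 = 1.696 mW/cm².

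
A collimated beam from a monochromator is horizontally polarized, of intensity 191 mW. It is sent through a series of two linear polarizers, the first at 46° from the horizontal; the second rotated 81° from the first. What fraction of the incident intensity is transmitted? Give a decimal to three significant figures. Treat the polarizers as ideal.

I/I₀ ≈ 0.0118

I₁ = 191 mW · cos²(46°) = 92.17 mW.
I₂ = I₁ · cos²(81°) = 92.17 · 0.02447 = 2.255 mW.
Transmitted fraction = 0.01181.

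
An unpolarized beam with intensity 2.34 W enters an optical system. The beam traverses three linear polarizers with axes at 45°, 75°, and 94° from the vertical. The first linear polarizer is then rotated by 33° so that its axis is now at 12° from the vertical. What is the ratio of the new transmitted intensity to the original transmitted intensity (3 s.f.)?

Before rotation:
Unpolarized light through the first polarizer → I₁ = ½ I₀, now polarized at 45°.
I₂ = I₁ cos²(75° − 45°) = 0.5 I₀ · cos²(30°) = 0.375 I₀.
I₃ = I₂ cos²(94° − 75°) = 0.375 I₀ · cos²(19°) = 0.3353 I₀.
After rotation:
Unpolarized light through the first polarizer → I₁ = ½ I₀, now polarized at 12°.
I₂ = I₁ cos²(75° − 12°) = 0.5 I₀ · cos²(63°) = 0.1031 I₀.
I₃ = I₂ cos²(94° − 75°) = 0.1031 I₀ · cos²(19°) = 0.09213 I₀.
Ratio = 0.09213 / 0.3353 = 0.2748.

I_new/I_old ≈ 0.275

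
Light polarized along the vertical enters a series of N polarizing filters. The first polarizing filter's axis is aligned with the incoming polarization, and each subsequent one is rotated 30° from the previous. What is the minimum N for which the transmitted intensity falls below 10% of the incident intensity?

First polarizer is aligned with the polarization: full transmission.
Each further stage multiplies by cos²(30°) = 0.75.
After N polarizers: T = 0.75^(N−1). Require T < 0.10 ⇒ N−1 > ln(0.10)/ln(0.75) = 8.00, so N−1 ≥ 9 and N = 10.
Check: N=10 gives T = 0.07508 < 0.10; N=9 gives T = 0.1001.

N = 10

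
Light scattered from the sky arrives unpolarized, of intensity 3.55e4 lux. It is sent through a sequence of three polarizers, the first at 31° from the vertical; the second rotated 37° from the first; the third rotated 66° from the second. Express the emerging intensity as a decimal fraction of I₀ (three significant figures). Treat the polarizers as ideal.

I/I₀ ≈ 0.0528

Unpolarized light through the first polarizer → I₁ = 3.55e4 lux/2 = 1.775e+04 lux, polarized at 31°.
I₂ = I₁ · cos²(37°) = 1.775e+04 · 0.6378 = 1.132e+04 lux.
I₃ = I₂ · cos²(66°) = 1.132e+04 · 0.1654 = 1873 lux.
Transmitted fraction = 0.05276.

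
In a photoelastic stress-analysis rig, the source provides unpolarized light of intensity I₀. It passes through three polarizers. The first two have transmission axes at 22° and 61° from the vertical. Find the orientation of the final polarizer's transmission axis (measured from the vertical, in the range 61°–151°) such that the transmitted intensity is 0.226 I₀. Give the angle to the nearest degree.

Unpolarized light through the first polarizer → I₁ = ½ I₀, now polarized at 22°.
I₂ = I₁ cos²(61° − 22°) = 0.5 I₀ · cos²(39°) = 0.302 I₀.
Need I₃/I₀ = 0.226, so cos²(θ − 61°) = 0.226 / 0.302 = 0.7484.
θ − 61° = arccos(√0.7484) = 30.1°, giving θ ≈ 61 + 30.1 = 91.1°.

θ ≈ 91°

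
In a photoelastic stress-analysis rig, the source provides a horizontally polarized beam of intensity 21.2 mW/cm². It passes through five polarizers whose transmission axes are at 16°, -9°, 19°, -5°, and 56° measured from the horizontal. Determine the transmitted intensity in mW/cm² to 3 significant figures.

I ≈ 2.46 mW/cm²

I₁ = 21.2 mW/cm² · cos²(16°) = 19.59 mW/cm².
I₂ = I₁ · cos²(25°) = 19.59 · 0.8214 = 16.09 mW/cm².
I₃ = I₂ · cos²(28°) = 16.09 · 0.7796 = 12.54 mW/cm².
I₄ = I₃ · cos²(24°) = 12.54 · 0.8346 = 10.47 mW/cm².
I₅ = I₄ · cos²(61°) = 10.47 · 0.235 = 2.461 mW/cm².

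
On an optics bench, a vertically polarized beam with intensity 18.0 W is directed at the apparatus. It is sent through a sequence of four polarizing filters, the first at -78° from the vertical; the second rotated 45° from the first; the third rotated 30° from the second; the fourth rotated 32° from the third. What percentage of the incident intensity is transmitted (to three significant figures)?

I₁ = 18.0 W · cos²(78°) = 0.7781 W.
I₂ = I₁ · cos²(45°) = 0.7781 · 0.5 = 0.389 W.
I₃ = I₂ · cos²(30°) = 0.389 · 0.75 = 0.2918 W.
I₄ = I₃ · cos²(32°) = 0.2918 · 0.7192 = 0.2098 W.
That is 1.166% of the incident intensity.

≈ 1.17%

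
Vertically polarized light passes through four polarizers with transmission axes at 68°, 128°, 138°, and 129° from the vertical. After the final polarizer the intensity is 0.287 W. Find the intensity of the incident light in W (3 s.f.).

By Malus's law, I₁ = I₀ cos²(68° − 0°) = I₀ cos²(68°) = 0.1403 I₀.
I₂ = I₁ cos²(128° − 68°) = 0.1403 I₀ · cos²(60°) = 0.03508 I₀.
I₃ = I₂ cos²(138° − 128°) = 0.03508 I₀ · cos²(10°) = 0.03402 I₀.
I₄ = I₃ cos²(129° − 138°) = 0.03402 I₀ · cos²(9°) = 0.03319 I₀.
So 0.287 W = 0.03319 I₀, giving I₀ = 0.287/0.03319 = 8.647 W.

I₀ ≈ 8.65 W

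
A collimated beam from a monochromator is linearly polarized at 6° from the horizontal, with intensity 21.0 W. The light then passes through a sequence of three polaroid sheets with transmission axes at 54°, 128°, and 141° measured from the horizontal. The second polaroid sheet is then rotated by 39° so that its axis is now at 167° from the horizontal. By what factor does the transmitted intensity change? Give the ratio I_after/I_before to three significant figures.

Before rotation:
I₁ = I₀ cos²(54° − 6°) = I₀ cos²(48°) = 0.4477 I₀.
I₂ = I₁ cos²(128° − 54°) = 0.4477 I₀ · cos²(74°) = 0.03402 I₀.
I₃ = I₂ cos²(141° − 128°) = 0.03402 I₀ · cos²(13°) = 0.0323 I₀.
After rotation:
I₁ = I₀ cos²(54° − 6°) = I₀ cos²(48°) = 0.4477 I₀.
Angle between axes 1 and 2: 67°. I₂ = 0.4477 I₀ · cos²(67°) = 0.06836 I₀.
I₃ = I₂ cos²(141° − 167°) = 0.06836 I₀ · cos²(26°) = 0.05522 I₀.
Ratio = 0.05522 / 0.0323 = 1.71.

I_new/I_old ≈ 1.71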